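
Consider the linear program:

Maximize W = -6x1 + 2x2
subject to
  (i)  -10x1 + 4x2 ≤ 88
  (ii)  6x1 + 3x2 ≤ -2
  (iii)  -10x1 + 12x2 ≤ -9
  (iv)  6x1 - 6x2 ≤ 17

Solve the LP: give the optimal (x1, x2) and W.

x1 = -149/9, x2 = -349/18, maximum W = 545/9

Corner points and W = -6x1 + 2x2:
  (-273/20, -97/8) → W = 1153/20
  (-149/9, -349/18) → W = 545/9
  (1/34, -37/51) → W = -83/51
  (13/18, -19/9) → W = -77/9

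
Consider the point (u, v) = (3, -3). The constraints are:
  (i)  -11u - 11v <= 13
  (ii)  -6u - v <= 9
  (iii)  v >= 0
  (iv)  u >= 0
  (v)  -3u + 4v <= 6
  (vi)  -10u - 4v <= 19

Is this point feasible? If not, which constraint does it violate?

not feasible — violates (iii)

Constraint (iii): v = -3, which is not ≥ 0. All other constraints are satisfied.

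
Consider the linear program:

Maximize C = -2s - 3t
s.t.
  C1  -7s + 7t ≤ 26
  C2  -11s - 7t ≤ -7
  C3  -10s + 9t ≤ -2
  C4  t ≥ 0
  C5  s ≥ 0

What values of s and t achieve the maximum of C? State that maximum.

s = 7/11, t = 0, maximum C = -14/11

Extreme points and C = -2s - 3t:
  (248/7, 274/7) → C = -1318/7
  (77/169, 48/169) → C = -298/169
  (7/11, 0) → C = -14/11
The feasible region is unbounded (it extends along (1, 1), (1, 0)), but C strictly decreases along every unbounded feasible direction, so there is no improving ray and the maximum is attained at a vertex.

The binding constraints are -11s - 7t = -7 and t = 0.
Solving simultaneously gives s = 7/11, t = 0.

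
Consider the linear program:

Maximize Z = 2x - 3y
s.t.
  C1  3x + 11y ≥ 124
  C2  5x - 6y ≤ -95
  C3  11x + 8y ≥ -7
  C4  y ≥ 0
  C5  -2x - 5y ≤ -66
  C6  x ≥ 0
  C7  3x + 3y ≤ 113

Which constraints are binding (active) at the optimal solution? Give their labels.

Extreme points and Z = 2x - 3y:
  (0, 95/6) → Z = -95/2
  (131/11, 850/33) → Z = -588/11
  (0, 113/3) → Z = -113

The maximum is at (0, 95/6). Substituting into each constraint, equality holds for C2 and C6; the remaining constraints have slack.

C2 and C6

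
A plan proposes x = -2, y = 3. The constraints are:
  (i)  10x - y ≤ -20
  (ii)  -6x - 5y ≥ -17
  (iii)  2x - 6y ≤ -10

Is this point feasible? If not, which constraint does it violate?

feasible

(i): -23 ≤ -20 ✓
(ii): -3 ≥ -17 ✓
(iii): -22 ≤ -10 ✓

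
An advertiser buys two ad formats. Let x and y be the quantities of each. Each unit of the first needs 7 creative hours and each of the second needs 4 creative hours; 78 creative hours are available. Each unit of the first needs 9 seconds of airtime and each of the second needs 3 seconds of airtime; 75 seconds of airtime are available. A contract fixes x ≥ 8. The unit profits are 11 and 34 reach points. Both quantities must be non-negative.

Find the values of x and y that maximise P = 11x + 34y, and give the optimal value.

x = 8, y = 1, maximum P = 122

Corner points and P = 11x + 34y:
  (25/3, 0) → P = 275/3
  (8, 0) → P = 88
  (8, 1) → P = 122

The optimum lies where 9x + 3y = 75 and x = 8.
Solving simultaneously gives x = 8, y = 1.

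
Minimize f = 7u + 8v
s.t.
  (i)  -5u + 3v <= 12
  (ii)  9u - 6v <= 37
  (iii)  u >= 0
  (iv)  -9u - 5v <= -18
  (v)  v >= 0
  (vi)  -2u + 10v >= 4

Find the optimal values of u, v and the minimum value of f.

The feasible region is unbounded (it extends along (2, 3), (3, 5)), but f strictly increases along every unbounded feasible direction, so there is no improving ray and the minimum is attained at a vertex.

The optimum lies where -9u - 5v = -18 and -2u + 10v = 4.
Solving simultaneously gives u = 8/5, v = 18/25.

u = 8/5, v = 18/25, minimum f = 424/25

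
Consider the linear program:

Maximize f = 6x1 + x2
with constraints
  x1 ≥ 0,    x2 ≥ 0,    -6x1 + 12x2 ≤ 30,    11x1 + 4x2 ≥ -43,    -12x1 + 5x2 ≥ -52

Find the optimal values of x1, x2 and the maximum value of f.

Corner points and f = 6x1 + x2:
  (0, 0) → f = 0
  (0, 5/2) → f = 5/2
  (13/3, 0) → f = 26
  (129/19, 112/19) → f = 886/19

The binding constraints are -6x1 + 12x2 = 30 and -12x1 + 5x2 = -52.
Solving simultaneously gives x1 = 129/19, x2 = 112/19.

x1 = 129/19, x2 = 112/19, maximum f = 886/19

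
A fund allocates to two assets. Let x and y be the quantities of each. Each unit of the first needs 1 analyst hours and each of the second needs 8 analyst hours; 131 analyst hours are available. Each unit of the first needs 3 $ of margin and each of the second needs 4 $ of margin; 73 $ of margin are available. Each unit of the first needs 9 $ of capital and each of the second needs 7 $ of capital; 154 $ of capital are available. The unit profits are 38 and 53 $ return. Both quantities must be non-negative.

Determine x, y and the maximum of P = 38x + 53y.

x = 3, y = 16, maximum P = 962

At the optimal vertex, x + 8y = 131 and 3x + 4y = 73.
Solving simultaneously gives x = 3, y = 16.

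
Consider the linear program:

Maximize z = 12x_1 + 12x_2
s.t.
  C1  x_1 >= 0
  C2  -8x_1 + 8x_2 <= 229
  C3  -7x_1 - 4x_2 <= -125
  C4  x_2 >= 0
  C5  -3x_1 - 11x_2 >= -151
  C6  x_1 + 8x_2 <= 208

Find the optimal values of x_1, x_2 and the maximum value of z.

Extreme points and z = 12x_1 + 12x_2:
  (125/7, 0) → z = 1500/7
  (771/65, 682/65) → z = 17436/65
  (151/3, 0) → z = 604

The binding constraints are x_2 = 0 and -3x_1 - 11x_2 = -151.
Solving simultaneously gives x_1 = 151/3, x_2 = 0.

x_1 = 151/3, x_2 = 0, maximum z = 604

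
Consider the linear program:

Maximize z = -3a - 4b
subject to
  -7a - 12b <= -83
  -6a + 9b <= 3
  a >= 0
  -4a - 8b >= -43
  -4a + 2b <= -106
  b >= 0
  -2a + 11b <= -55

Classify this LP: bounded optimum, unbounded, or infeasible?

infeasible

The boundaries -7a - 12b = -83 and -4a + 2b = -106 meet at (719/31, -205/31), but that point violates b ≥ 0. Every candidate vertex is excluded by some other constraint, so the feasible region is empty.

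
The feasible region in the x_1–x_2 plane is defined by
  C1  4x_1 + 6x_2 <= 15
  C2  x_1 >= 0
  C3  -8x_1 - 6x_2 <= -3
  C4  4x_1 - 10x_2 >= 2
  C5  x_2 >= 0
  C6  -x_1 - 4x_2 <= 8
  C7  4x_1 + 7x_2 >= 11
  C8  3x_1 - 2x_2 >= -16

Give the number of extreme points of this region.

4

Pairwise boundary intersections that survive every other constraint:
  (81/32, 13/16)
  (15/4, 0)
  (31/17, 9/17)
  (11/4, 0)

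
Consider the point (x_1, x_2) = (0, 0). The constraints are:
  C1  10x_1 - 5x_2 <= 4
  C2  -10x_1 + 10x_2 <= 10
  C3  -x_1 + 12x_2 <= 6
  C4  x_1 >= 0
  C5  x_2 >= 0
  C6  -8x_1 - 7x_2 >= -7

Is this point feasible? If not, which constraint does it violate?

C1: 0 ≤ 4 ✓
C2: 0 ≤ 10 ✓
C3: 0 ≤ 6 ✓
C4: 0 ≥ 0 ✓
C5: 0 ≥ 0 ✓
C6: 0 ≥ -7 ✓

feasible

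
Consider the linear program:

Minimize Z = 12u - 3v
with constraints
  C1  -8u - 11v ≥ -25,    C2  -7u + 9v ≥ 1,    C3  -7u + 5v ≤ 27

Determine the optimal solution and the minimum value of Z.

u = -17/2, v = -13/2, minimum Z = -165/2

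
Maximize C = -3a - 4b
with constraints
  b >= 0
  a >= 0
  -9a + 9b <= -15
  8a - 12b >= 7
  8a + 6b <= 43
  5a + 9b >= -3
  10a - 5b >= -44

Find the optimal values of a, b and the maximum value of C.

Corner points and C = -3a - 4b:
  (5/3, 0) → C = -5
  (43/8, 0) → C = -129/8
  (13/4, 19/12) → C = -193/12
  (31/8, 2) → C = -157/8

The binding constraints are b = 0 and -9a + 9b = -15.
Solving simultaneously gives a = 5/3, b = 0.

a = 5/3, b = 0, maximum C = -5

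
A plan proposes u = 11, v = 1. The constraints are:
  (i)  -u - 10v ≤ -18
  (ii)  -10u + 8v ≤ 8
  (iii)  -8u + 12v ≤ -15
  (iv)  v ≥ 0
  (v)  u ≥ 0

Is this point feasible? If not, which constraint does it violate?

feasible

(i): -21 ≤ -18 ✓
(ii): -102 ≤ 8 ✓
(iii): -76 ≤ -15 ✓
(iv): 1 ≥ 0 ✓
(v): 11 ≥ 0 ✓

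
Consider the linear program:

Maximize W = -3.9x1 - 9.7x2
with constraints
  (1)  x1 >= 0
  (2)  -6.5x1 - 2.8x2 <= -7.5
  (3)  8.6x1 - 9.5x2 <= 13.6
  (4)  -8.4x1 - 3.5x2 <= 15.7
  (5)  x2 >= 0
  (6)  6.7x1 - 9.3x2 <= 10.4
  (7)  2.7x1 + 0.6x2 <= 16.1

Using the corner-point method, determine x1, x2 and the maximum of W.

Vertices and W = -3.9x1 - 9.7x2:
  (0, 75/28) → W = -1455/56
  (0, 161/6) → W = -15617/60
  (15/13, 0) → W = -9/2
  (2768/1633, 168/1633) → W = -62124/8165
  (16111/3081, 10174/3081) → W = -1615207/30810
  (104/67, 0) → W = -2028/335

The binding constraints are -6.5x1 - 2.8x2 = -7.5 and x2 = 0.
Solving simultaneously gives x1 = 15/13, x2 = 0.

x1 = 15/13, x2 = 0, maximum W = -9/2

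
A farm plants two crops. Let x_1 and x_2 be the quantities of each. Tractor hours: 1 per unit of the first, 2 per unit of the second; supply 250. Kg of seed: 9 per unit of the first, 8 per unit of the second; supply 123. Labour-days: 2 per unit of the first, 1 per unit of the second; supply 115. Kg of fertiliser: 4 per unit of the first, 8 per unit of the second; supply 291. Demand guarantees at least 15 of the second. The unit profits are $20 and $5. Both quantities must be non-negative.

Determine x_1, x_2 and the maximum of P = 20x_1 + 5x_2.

x_1 = 1/3, x_2 = 15, maximum P = 245/3

Extreme points and P = 20x_1 + 5x_2:
  (0, 123/8) → P = 615/8
  (0, 15) → P = 75
  (1/3, 15) → P = 245/3

At the optimal vertex, 9x_1 + 8x_2 = 123 and x_2 = 15.
Solving simultaneously gives x_1 = 1/3, x_2 = 15.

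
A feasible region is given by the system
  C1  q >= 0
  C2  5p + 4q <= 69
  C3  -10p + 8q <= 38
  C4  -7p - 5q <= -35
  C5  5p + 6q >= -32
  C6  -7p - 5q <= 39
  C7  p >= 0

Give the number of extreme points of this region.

4

Pairwise boundary intersections that survive every other constraint:
  (69/5, 0)
  (5, 0)
  (5, 11)
  (45/53, 308/53)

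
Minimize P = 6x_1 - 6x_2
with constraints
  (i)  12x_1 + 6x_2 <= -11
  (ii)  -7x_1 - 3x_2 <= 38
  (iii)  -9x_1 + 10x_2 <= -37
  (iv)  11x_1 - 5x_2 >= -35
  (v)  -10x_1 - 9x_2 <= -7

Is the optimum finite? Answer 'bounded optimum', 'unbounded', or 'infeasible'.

infeasible

The boundaries 12x_1 + 6x_2 = -11 and -9x_1 + 10x_2 = -37 meet at (56/87, -181/58), but that point violates -10x_1 - 9x_2 ≤ -7. Every candidate vertex is excluded by some other constraint, so the feasible region is empty.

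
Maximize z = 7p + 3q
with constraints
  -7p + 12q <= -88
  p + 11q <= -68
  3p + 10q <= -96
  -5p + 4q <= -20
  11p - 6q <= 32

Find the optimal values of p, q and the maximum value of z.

Corner points and z = 7p + 3q:
  (-136/53, -468/53) → z = -2356/53
  (-7/2, -75/8) → z = -421/8
  (-2, -9) → z = -41
The feasible region is unbounded (it extends along (-6, -11), (-4, -5)), but z strictly decreases along every unbounded feasible direction, so there is no improving ray and the maximum is attained at a vertex.

The binding constraints are 3p + 10q = -96 and 11p - 6q = 32.
Solving simultaneously gives p = -2, q = -9.

p = -2, q = -9, maximum z = -41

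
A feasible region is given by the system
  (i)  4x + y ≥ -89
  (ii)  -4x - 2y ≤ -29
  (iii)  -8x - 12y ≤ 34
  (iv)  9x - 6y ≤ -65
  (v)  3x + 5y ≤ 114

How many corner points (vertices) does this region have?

Intersecting each pair of boundary lines and keeping only the points that satisfy every inequality leaves:
  (22/21, 521/42)
  (-83/14, 369/14)
  (359/63, 407/21)

3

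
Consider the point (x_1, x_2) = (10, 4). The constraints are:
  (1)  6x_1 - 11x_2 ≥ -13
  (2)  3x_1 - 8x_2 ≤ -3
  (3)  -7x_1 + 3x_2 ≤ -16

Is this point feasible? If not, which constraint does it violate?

Constraint (2): 3x_1 - 8x_2 = -2, which is not ≤ -3. All other constraints are satisfied.

not feasible — violates (2)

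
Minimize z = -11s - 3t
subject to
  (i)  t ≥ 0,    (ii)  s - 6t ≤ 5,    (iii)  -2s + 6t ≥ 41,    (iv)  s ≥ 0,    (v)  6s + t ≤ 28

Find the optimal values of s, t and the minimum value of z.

Extreme points and z = -11s - 3t:
  (0, 41/6) → z = -41/2
  (127/38, 151/19) → z = -2303/38
  (0, 28) → z = -84

At the optimal vertex, s = 0 and 6s + t = 28.
Solving simultaneously gives s = 0, t = 28.

s = 0, t = 28, minimum z = -84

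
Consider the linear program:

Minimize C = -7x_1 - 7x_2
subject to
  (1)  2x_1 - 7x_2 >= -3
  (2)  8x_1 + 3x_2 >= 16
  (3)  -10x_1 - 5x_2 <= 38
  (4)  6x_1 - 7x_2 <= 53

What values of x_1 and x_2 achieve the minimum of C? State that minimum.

x_1 = 14, x_2 = 31/7, minimum C = -129

Feasible corners and C = -7x_1 - 7x_2:
  (103/62, 28/31) → C = -1113/62
  (14, 31/7) → C = -129
  (271/74, -164/37) → C = 399/74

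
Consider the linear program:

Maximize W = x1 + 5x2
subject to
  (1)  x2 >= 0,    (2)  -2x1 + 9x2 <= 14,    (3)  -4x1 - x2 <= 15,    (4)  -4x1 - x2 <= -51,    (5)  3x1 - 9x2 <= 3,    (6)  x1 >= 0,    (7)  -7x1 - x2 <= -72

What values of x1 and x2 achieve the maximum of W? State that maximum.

x1 = 17, x2 = 16/3, maximum W = 131/3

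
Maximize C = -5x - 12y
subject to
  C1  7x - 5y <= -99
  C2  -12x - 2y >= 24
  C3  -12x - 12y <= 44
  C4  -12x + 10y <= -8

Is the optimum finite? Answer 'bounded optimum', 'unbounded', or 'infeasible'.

infeasible

The boundaries 7x - 5y = -99 and -12x - 2y = 24 meet at (-159/37, 510/37), but that point violates -12x + 10y ≤ -8. Every candidate vertex is excluded by some other constraint, so the feasible region is empty.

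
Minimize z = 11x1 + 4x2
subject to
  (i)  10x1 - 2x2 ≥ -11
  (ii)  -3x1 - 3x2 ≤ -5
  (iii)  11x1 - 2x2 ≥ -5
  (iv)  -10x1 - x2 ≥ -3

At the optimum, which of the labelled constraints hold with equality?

(ii) and (iii)

Vertices and z = 11x1 + 4x2:
  (-5/39, 70/39) → z = 75/13
  (4/27, 41/27) → z = 208/27
  (1/31, 83/31) → z = 343/31

The minimum is at (-5/39, 70/39). Substituting into each constraint, equality holds for (ii) and (iii); the remaining constraints have slack.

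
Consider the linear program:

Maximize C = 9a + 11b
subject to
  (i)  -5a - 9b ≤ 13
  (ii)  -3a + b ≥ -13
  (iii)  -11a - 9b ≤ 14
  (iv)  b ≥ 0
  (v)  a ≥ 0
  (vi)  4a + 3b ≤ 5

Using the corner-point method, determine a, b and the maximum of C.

The binding constraints are a = 0 and 4a + 3b = 5.
Solving simultaneously gives a = 0, b = 5/3.

a = 0, b = 5/3, maximum C = 55/3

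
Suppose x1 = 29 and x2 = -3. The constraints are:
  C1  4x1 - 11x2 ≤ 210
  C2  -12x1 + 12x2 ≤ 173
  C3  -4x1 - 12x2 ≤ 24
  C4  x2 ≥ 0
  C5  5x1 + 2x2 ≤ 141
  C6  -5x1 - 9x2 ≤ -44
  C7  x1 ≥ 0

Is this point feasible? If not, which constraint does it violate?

Constraint C4: x2 = -3, which is not ≥ 0. All other constraints are satisfied.

not feasible — violates C4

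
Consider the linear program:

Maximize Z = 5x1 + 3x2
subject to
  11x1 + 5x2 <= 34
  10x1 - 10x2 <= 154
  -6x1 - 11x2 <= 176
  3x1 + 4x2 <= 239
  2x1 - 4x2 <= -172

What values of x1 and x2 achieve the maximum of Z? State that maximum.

x1 = -1059/29, x2 = 2527/29, maximum Z = 2286/29

The feasible region is unbounded (it extends along (-4, 3), (-11, 6)), but Z strictly decreases along every unbounded feasible direction, so there is no improving ray and the maximum is attained at a vertex.

The binding constraints are 11x1 + 5x2 = 34 and 3x1 + 4x2 = 239.
Solving simultaneously gives x1 = -1059/29, x2 = 2527/29.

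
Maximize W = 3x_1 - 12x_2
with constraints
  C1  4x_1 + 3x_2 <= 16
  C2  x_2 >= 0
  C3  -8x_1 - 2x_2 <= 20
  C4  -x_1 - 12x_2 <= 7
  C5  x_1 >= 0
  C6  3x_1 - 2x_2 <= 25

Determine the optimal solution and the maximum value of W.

Feasible corners and W = 3x_1 - 12x_2:
  (4, 0) → W = 12
  (0, 16/3) → W = -64
  (0, 0) → W = 0

x_1 = 4, x_2 = 0, maximum W = 12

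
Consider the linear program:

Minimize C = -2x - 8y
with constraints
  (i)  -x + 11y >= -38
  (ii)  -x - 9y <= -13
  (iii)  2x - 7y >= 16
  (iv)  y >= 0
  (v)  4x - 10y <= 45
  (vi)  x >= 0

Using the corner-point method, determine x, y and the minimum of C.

x = 155/8, y = 13/4, minimum C = -259/4

Corner points and C = -2x - 8y:
  (47/5, 2/5) → C = -22
  (535/46, 7/46) → C = -563/23
  (155/8, 13/4) → C = -259/4

The binding constraints are 2x - 7y = 16 and 4x - 10y = 45.
Solving simultaneously gives x = 155/8, y = 13/4.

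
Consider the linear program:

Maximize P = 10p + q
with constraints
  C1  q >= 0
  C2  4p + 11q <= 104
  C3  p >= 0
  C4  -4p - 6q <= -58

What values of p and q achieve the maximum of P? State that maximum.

Corner points and P = 10p + q:
  (26, 0) → P = 260
  (29/2, 0) → P = 145
  (7/10, 46/5) → P = 81/5

p = 26, q = 0, maximum P = 260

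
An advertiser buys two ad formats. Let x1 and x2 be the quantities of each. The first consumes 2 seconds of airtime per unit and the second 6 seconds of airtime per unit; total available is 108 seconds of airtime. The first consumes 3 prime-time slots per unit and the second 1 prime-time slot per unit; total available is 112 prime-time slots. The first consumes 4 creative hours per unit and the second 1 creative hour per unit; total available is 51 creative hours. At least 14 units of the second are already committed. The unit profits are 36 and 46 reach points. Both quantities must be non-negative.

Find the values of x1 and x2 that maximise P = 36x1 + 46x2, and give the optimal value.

x1 = 9, x2 = 15, maximum P = 1014

Extreme points and P = 36x1 + 46x2:
  (0, 18) → P = 828
  (0, 14) → P = 644
  (9, 15) → P = 1014
  (37/4, 14) → P = 977

The optimum lies where 2x1 + 6x2 = 108 and 4x1 + x2 = 51.
Solving simultaneously gives x1 = 9, x2 = 15.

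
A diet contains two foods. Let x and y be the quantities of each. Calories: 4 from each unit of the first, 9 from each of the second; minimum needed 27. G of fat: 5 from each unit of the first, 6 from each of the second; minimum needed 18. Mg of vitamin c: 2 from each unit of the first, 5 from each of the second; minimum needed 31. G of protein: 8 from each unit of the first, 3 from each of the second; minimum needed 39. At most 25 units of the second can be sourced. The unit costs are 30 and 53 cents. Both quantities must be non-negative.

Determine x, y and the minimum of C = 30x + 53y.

x = 3, y = 5, minimum C = 355

Corner points and C = 30x + 53y:
  (0, 13) → C = 689
  (0, 25) → C = 1325
  (31/2, 0) → C = 465
  (3, 5) → C = 355
The feasible region is unbounded (it extends along (1, 0)), but C strictly increases along every unbounded feasible direction, so there is no improving ray and the minimum is attained at a vertex.

The optimum lies where 2x + 5y = 31 and 8x + 3y = 39.
Solving simultaneously gives x = 3, y = 5.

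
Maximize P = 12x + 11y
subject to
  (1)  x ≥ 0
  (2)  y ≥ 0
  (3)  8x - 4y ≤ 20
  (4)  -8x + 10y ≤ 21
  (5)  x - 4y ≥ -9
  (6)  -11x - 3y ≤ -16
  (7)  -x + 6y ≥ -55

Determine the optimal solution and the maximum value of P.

x = 29/7, y = 23/7, maximum P = 601/7

Extreme points and P = 12x + 11y:
  (5/2, 0) → P = 30
  (16/11, 0) → P = 192/11
  (29/7, 23/7) → P = 601/7
  (37/47, 115/47) → P = 1709/47

At the optimal vertex, 8x - 4y = 20 and x - 4y = -9.
Solving simultaneously gives x = 29/7, y = 23/7.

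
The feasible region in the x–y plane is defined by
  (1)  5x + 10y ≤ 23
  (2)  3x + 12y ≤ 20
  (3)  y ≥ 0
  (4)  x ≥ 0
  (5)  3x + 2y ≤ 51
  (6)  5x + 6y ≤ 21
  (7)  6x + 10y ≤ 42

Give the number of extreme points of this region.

5

Of the 21 pairwise boundary intersections, those satisfying every inequality are:
  (38/15, 31/30)
  (18/5, 1/2)
  (0, 5/3)
  (0, 0)
  (21/5, 0)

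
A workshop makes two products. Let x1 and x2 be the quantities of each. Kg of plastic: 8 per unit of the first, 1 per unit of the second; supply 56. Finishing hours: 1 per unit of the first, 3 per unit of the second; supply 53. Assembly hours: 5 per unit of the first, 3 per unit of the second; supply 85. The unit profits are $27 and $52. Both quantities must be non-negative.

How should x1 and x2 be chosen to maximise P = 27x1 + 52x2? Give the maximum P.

Corner points and P = 27x1 + 52x2:
  (0, 0) → P = 0
  (0, 53/3) → P = 2756/3
  (7, 0) → P = 189
  (5, 16) → P = 967

The optimum lies where 8x1 + x2 = 56 and x1 + 3x2 = 53.
Solving simultaneously gives x1 = 5, x2 = 16.

x1 = 5, x2 = 16, maximum P = 967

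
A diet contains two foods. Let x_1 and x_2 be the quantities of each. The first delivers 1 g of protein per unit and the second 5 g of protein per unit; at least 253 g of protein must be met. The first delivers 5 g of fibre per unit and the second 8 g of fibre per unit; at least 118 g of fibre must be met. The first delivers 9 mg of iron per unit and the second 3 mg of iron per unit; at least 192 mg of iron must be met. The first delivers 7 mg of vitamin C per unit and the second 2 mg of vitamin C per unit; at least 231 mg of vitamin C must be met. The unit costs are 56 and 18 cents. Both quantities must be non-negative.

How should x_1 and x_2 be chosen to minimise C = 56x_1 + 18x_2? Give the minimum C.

x_1 = 59/3, x_2 = 140/3, minimum C = 5824/3

Corner points and C = 56x_1 + 18x_2:
  (0, 231/2) → C = 2079
  (253, 0) → C = 14168
  (59/3, 140/3) → C = 5824/3
The feasible region is unbounded (it extends along (0, 1), (1, 0)), but C strictly increases along every unbounded feasible direction, so there is no improving ray and the minimum is attained at a vertex.

The binding constraints are x_1 + 5x_2 = 253 and 7x_1 + 2x_2 = 231.
Solving simultaneously gives x_1 = 59/3, x_2 = 140/3.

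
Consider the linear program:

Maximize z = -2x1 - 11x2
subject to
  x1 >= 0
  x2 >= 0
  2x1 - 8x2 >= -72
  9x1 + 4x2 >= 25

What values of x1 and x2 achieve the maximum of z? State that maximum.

x1 = 25/9, x2 = 0, maximum z = -50/9

Feasible corners and z = -2x1 - 11x2:
  (0, 9) → z = -99
  (0, 25/4) → z = -275/4
  (25/9, 0) → z = -50/9
The feasible region is unbounded (it extends along (1, 0), (4, 1)), but z strictly decreases along every unbounded feasible direction, so there is no improving ray and the maximum is attained at a vertex.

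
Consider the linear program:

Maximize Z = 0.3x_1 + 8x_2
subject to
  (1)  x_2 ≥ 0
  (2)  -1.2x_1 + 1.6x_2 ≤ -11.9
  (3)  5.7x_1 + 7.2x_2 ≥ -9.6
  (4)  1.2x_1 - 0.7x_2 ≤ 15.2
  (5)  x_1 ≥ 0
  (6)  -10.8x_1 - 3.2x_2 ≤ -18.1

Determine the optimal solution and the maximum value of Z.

Feasible corners and Z = 0.3x_1 + 8x_2:
  (119/12, 0) → Z = 119/40
  (38/3, 0) → Z = 19/5
  (533/36, 11/3) → Z = 1351/40

At the optimal vertex, -1.2x_1 + 1.6x_2 = -11.9 and 1.2x_1 - 0.7x_2 = 15.2.
Solving simultaneously gives x_1 = 533/36, x_2 = 11/3.

x_1 = 533/36, x_2 = 11/3, maximum Z = 1351/40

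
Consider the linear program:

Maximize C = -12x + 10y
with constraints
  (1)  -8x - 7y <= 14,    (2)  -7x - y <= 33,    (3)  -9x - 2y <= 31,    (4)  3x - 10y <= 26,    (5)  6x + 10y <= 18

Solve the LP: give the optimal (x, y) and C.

Vertices and C = -12x + 10y:
  (-189/47, 122/47) → C = 3488/47
  (42/101, -250/101) → C = -3004/101
  (-173/39, 58/13) → C = 1272/13
  (44/9, -17/15) → C = -70

The binding constraints are -9x - 2y = 31 and 6x + 10y = 18.
Solving simultaneously gives x = -173/39, y = 58/13.

x = -173/39, y = 58/13, maximum C = 1272/13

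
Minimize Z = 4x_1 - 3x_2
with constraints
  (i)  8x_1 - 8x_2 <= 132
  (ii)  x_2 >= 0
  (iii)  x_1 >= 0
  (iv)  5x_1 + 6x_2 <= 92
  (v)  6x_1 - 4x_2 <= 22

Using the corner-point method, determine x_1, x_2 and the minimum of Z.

x_1 = 0, x_2 = 46/3, minimum Z = -46

The optimum lies where x_1 = 0 and 5x_1 + 6x_2 = 92.
Solving simultaneously gives x_1 = 0, x_2 = 46/3.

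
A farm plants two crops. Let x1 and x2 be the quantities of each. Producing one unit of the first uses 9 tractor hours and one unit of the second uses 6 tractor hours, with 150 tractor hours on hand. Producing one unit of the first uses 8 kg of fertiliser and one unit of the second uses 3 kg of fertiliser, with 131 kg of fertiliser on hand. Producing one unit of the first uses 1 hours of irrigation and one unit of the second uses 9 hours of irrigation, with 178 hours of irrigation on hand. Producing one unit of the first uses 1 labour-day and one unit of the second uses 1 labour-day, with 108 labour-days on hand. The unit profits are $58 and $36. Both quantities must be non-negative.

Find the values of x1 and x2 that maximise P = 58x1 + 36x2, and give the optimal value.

x1 = 16, x2 = 1, maximum P = 964

Corner points and P = 58x1 + 36x2:
  (0, 0) → P = 0
  (0, 178/9) → P = 712
  (131/8, 0) → P = 3799/4
  (16, 1) → P = 964
  (94/25, 484/25) → P = 22876/25

The binding constraints are 9x1 + 6x2 = 150 and 8x1 + 3x2 = 131.
Solving simultaneously gives x1 = 16, x2 = 1.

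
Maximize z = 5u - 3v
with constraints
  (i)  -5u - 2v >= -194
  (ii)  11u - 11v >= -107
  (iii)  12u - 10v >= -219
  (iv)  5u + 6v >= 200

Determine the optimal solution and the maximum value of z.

Vertices and z = 5u - 3v:
  (1920/77, 2669/77) → z = 1593/77
  (191/5, 3/2) → z = 373/2
  (1558/121, 2735/121) → z = -415/121

At the optimal vertex, -5u - 2v = -194 and 5u + 6v = 200.
Solving simultaneously gives u = 191/5, v = 3/2.

u = 191/5, v = 3/2, maximum z = 373/2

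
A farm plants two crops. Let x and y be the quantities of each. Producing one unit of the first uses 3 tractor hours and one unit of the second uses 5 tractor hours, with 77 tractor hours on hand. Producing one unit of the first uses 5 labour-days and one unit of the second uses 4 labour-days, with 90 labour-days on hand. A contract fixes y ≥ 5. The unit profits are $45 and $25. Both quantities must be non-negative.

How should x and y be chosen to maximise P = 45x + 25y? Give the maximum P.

x = 14, y = 5, maximum P = 755

Feasible corners and P = 45x + 25y:
  (0, 77/5) → P = 385
  (0, 5) → P = 125
  (142/13, 115/13) → P = 9265/13
  (14, 5) → P = 755

The optimum lies where 5x + 4y = 90 and y = 5.
Solving simultaneously gives x = 14, y = 5.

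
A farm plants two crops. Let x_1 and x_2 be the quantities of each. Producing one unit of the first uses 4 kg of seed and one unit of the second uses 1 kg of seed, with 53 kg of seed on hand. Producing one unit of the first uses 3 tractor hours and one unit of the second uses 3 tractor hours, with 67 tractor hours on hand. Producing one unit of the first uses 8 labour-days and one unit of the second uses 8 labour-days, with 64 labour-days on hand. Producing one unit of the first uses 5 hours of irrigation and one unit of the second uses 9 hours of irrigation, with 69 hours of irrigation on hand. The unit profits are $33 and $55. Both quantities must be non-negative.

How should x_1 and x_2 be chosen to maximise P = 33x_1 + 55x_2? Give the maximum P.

Feasible corners and P = 33x_1 + 55x_2:
  (0, 0) → P = 0
  (0, 23/3) → P = 1265/3
  (8, 0) → P = 264
  (3/4, 29/4) → P = 847/2

At the optimal vertex, 8x_1 + 8x_2 = 64 and 5x_1 + 9x_2 = 69.
Solving simultaneously gives x_1 = 3/4, x_2 = 29/4.

x_1 = 3/4, x_2 = 29/4, maximum P = 847/2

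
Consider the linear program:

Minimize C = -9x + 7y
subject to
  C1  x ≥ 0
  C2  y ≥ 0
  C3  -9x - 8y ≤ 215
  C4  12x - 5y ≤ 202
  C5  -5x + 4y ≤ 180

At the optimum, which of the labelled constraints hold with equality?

C2 and C4

Feasible corners and C = -9x + 7y:
  (0, 0) → C = 0
  (0, 45) → C = 315
  (101/6, 0) → C = -303/2
  (1708/23, 3170/23) → C = 6818/23

The minimum is at (101/6, 0). Substituting into each constraint, equality holds for C2 and C4; the remaining constraints have slack.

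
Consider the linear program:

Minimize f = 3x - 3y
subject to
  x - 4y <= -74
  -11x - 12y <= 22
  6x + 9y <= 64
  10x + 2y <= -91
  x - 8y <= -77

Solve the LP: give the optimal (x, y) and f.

Extreme points and f = 3x - 3y:
  (-122/7, 99/7) → f = -663/7
  (-410/33, 508/33) → f = -918/11
  (-322/9, 836/27) → f = -1802/9

x = -322/9, y = 836/27, minimum f = -1802/9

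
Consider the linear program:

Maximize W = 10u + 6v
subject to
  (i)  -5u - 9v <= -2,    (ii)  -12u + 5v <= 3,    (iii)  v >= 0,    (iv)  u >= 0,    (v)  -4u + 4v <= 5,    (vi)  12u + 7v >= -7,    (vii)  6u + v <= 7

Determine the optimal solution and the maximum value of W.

u = 23/28, v = 29/14, maximum W = 289/14

At the optimal vertex, -4u + 4v = 5 and 6u + v = 7.
Solving simultaneously gives u = 23/28, v = 29/14.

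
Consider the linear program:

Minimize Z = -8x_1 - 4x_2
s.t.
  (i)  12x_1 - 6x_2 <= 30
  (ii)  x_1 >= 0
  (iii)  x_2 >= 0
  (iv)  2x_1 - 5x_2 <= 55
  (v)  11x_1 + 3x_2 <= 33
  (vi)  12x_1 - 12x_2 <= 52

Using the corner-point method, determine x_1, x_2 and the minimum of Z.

x_1 = 0, x_2 = 11, minimum Z = -44

Vertices and Z = -8x_1 - 4x_2:
  (5/2, 0) → Z = -20
  (48/17, 11/17) → Z = -428/17
  (0, 0) → Z = 0
  (0, 11) → Z = -44

At the optimal vertex, x_1 = 0 and 11x_1 + 3x_2 = 33.
Solving simultaneously gives x_1 = 0, x_2 = 11.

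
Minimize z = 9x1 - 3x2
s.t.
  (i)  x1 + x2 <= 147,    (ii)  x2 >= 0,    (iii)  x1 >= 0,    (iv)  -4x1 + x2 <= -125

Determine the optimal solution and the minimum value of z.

x1 = 272/5, x2 = 463/5, minimum z = 1059/5

Extreme points and z = 9x1 - 3x2:
  (147, 0) → z = 1323
  (272/5, 463/5) → z = 1059/5
  (125/4, 0) → z = 1125/4

The binding constraints are x1 + x2 = 147 and -4x1 + x2 = -125.
Solving simultaneously gives x1 = 272/5, x2 = 463/5.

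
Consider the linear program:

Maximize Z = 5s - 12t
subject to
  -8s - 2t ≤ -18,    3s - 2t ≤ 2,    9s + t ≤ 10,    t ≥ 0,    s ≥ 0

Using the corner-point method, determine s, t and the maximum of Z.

At the optimal vertex, -8s - 2t = -18 and 9s + t = 10.
Solving simultaneously gives s = 1/5, t = 41/5.

s = 1/5, t = 41/5, maximum Z = -487/5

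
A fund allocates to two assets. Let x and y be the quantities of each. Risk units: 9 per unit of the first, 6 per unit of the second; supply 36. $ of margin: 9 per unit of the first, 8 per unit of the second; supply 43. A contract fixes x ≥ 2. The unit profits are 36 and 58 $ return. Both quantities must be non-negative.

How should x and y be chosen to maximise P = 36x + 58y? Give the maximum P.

Corner points and P = 36x + 58y:
  (4, 0) → P = 144
  (2, 0) → P = 72
  (2, 3) → P = 246

x = 2, y = 3, maximum P = 246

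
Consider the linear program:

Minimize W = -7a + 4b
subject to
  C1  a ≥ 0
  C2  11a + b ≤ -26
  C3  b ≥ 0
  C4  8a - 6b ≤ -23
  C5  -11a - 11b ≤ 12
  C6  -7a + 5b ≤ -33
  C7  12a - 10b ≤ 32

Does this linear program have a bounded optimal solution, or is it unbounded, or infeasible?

The boundaries 8a - 6b = -23 and -7a + 5b = -33 meet at (313/2, 425/2), but that point violates 11a + b ≤ -26. Every candidate vertex is excluded by some other constraint, so the feasible region is empty.

infeasible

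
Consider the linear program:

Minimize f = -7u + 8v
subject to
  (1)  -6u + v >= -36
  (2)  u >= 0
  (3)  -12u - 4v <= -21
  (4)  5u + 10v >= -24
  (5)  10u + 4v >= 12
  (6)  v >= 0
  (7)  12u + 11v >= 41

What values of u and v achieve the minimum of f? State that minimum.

Feasible corners and f = -7u + 8v:
  (6, 0) → f = -42
  (0, 21/4) → f = 42
  (67/84, 20/7) → f = 1451/84
  (41/12, 0) → f = -287/12
The feasible region is unbounded (it extends along (0, 1), (1, 6)), but f strictly increases along every unbounded feasible direction, so there is no improving ray and the minimum is attained at a vertex.

At the optimal vertex, -6u + v = -36 and v = 0.
Solving simultaneously gives u = 6, v = 0.

u = 6, v = 0, minimum f = -42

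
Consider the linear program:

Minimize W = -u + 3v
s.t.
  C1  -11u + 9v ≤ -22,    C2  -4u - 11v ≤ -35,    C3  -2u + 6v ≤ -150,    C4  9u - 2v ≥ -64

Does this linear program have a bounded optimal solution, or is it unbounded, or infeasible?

From the feasible point (930/23, -265/23), moving in the direction (11, -4) keeps every constraint satisfied while W decreases without bound.

unbounded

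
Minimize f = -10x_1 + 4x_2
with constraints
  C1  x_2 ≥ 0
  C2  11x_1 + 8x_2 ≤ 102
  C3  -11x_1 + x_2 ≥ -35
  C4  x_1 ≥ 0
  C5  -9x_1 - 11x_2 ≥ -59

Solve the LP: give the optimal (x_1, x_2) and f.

x_1 = 35/11, x_2 = 0, minimum f = -350/11

Feasible corners and f = -10x_1 + 4x_2:
  (35/11, 0) → f = -350/11
  (0, 0) → f = 0
  (222/65, 167/65) → f = -1552/65
  (0, 59/11) → f = 236/11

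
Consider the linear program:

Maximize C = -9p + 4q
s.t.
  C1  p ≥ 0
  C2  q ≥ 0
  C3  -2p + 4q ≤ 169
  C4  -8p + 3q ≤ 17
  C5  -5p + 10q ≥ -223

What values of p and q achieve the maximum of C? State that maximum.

Corner points and C = -9p + 4q:
  (0, 0) → C = 0
  (0, 17/3) → C = 68/3
  (223/5, 0) → C = -2007/5
  (439/26, 659/13) → C = 1321/26
The feasible region is unbounded (it extends along (2, 1)), but C strictly decreases along every unbounded feasible direction, so there is no improving ray and the maximum is attained at a vertex.

At the optimal vertex, -2p + 4q = 169 and -8p + 3q = 17.
Solving simultaneously gives p = 439/26, q = 659/13.

p = 439/26, q = 659/13, maximum C = 1321/26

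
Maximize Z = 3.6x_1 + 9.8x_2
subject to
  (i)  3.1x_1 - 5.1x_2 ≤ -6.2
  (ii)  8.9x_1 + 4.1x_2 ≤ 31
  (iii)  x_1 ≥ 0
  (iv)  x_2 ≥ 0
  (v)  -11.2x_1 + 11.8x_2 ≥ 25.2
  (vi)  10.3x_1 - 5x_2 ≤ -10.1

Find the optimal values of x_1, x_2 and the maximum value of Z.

Vertices and Z = 3.6x_1 + 9.8x_2:
  (0, 310/41) → Z = 3038/41
  (11359/8673, 40919/8673) → Z = 2209493/43365
  (0, 126/59) → Z = 6174/295
  (341/3277, 7322/3277) → Z = 364916/16385

At the optimal vertex, 8.9x_1 + 4.1x_2 = 31 and x_1 = 0.
Solving simultaneously gives x_1 = 0, x_2 = 310/41.

x_1 = 0, x_2 = 310/41, maximum Z = 3038/41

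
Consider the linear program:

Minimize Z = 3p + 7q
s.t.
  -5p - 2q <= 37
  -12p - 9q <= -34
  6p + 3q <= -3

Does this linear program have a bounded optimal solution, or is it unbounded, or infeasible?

Feasible corners and Z = 3p + 7q:
  (-401/21, 614/21) → Z = 3095/21
  (-35, 69) → Z = 378
  (-43/6, 40/3) → Z = 431/6
The feasible region has finitely many vertices and no improving ray; the minimum is 431/6 at (-43/6, 40/3).

bounded optimum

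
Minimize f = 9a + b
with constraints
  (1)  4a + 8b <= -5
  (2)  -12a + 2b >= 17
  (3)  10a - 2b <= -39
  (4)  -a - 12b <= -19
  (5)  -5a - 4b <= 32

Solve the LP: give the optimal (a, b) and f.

a = -59/6, b = 103/24, minimum f = -2021/24

Corner points and f = 9a + b:
  (-53/10, 81/40) → f = -1827/40
  (-59/6, 103/24) → f = -2021/24
  (-115/14, 127/56) → f = -4013/56

The optimum lies where 4a + 8b = -5 and -5a - 4b = 32.
Solving simultaneously gives a = -59/6, b = 103/24.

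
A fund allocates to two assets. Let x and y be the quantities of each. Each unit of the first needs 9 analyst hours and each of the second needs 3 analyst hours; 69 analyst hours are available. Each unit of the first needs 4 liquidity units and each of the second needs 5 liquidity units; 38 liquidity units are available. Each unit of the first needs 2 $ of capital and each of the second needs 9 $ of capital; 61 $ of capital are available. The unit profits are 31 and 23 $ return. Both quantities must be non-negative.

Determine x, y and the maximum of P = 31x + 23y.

x = 7, y = 2, maximum P = 263

Corner points and P = 31x + 23y:
  (0, 0) → P = 0
  (0, 61/9) → P = 1403/9
  (23/3, 0) → P = 713/3
  (7, 2) → P = 263
  (37/26, 84/13) → P = 5011/26

At the optimal vertex, 9x + 3y = 69 and 4x + 5y = 38.
Solving simultaneously gives x = 7, y = 2.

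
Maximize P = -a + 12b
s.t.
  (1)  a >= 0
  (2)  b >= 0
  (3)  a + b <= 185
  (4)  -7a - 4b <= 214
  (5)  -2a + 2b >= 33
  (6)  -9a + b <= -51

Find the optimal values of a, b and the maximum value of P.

a = 118/5, b = 807/5, maximum P = 9566/5

Vertices and P = -a + 12b:
  (337/4, 403/4) → P = 4499/4
  (118/5, 807/5) → P = 9566/5
  (135/16, 399/16) → P = 4653/16

At the optimal vertex, a + b = 185 and -9a + b = -51.
Solving simultaneously gives a = 118/5, b = 807/5.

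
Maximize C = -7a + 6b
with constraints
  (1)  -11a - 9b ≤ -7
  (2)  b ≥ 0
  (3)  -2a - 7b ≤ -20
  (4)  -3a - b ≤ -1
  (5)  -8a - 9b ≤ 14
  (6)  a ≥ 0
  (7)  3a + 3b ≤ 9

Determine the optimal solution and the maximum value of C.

a = 0, b = 3, maximum C = 18

Vertices and C = -7a + 6b:
  (0, 20/7) → C = 120/7
  (1/5, 14/5) → C = 77/5
  (0, 3) → C = 18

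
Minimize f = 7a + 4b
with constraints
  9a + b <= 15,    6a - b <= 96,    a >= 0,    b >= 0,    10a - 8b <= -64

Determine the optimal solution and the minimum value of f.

Feasible corners and f = 7a + 4b:
  (0, 15) → f = 60
  (28/41, 363/41) → f = 1648/41
  (0, 8) → f = 32

The optimum lies where a = 0 and 10a - 8b = -64.
Solving simultaneously gives a = 0, b = 8.

a = 0, b = 8, minimum f = 32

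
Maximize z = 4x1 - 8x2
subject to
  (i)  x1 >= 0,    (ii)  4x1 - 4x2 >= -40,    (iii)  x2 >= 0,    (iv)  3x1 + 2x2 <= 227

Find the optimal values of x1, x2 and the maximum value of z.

x1 = 227/3, x2 = 0, maximum z = 908/3

Feasible corners and z = 4x1 - 8x2:
  (0, 10) → z = -80
  (0, 0) → z = 0
  (207/5, 257/5) → z = -1228/5
  (227/3, 0) → z = 908/3

The optimum lies where x2 = 0 and 3x1 + 2x2 = 227.
Solving simultaneously gives x1 = 227/3, x2 = 0.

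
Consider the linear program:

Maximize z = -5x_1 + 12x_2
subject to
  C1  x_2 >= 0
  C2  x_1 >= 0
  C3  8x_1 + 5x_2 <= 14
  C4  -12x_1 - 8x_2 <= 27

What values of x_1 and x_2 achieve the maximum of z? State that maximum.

Feasible corners and z = -5x_1 + 12x_2:
  (0, 0) → z = 0
  (7/4, 0) → z = -35/4
  (0, 14/5) → z = 168/5

x_1 = 0, x_2 = 14/5, maximum z = 168/5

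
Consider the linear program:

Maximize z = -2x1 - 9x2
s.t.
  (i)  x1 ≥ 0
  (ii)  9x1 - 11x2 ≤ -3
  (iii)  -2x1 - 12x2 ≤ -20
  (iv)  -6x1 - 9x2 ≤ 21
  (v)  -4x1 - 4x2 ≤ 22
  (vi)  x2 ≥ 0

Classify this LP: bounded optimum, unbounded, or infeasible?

Corner points and z = -2x1 - 9x2:
  (0, 5/3) → z = -15
  (92/65, 93/65) → z = -1021/65
The feasible region has finitely many vertices and no improving ray; the maximum is -15 at (0, 5/3).

bounded optimum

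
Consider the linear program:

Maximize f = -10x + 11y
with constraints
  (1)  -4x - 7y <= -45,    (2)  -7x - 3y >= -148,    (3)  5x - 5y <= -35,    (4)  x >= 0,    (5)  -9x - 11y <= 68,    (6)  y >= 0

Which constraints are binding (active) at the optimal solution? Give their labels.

(2) and (4)

Extreme points and f = -10x + 11y:
  (127/10, 197/10) → f = 897/10
  (0, 148/3) → f = 1628/3
  (0, 7) → f = 77

The maximum is at (0, 148/3). Substituting into each constraint, equality holds for (2) and (4); the remaining constraints have slack.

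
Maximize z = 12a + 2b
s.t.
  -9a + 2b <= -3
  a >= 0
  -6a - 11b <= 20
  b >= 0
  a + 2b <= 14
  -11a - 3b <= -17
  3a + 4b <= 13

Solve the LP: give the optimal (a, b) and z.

Extreme points and z = 12a + 2b:
  (43/49, 120/49) → z = 108/7
  (19/21, 18/7) → z = 16
  (17/11, 0) → z = 204/11
  (13/3, 0) → z = 52

The binding constraints are b = 0 and 3a + 4b = 13.
Solving simultaneously gives a = 13/3, b = 0.

a = 13/3, b = 0, maximum z = 52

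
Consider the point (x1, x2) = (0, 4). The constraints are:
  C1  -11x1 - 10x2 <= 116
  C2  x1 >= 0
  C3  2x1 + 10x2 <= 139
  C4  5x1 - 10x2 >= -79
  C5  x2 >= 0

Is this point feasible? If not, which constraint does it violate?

C1: -40 ≤ 116 ✓
C2: 0 ≥ 0 ✓
C3: 40 ≤ 139 ✓
C4: -40 ≥ -79 ✓
C5: 4 ≥ 0 ✓

feasible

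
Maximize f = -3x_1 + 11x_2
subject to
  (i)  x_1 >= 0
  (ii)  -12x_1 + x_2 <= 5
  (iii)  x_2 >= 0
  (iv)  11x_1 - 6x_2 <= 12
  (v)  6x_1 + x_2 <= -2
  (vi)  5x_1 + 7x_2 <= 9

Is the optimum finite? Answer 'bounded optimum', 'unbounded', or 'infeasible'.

infeasible

The boundaries x_1 = 0 and x_2 = 0 meet at (0, 0), but that point violates 6x_1 + x_2 ≤ -2. Every candidate vertex is excluded by some other constraint, so the feasible region is empty.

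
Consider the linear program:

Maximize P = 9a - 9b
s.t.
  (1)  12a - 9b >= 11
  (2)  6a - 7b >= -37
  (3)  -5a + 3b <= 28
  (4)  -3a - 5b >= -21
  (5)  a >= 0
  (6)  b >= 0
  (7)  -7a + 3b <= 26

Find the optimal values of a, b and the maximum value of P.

a = 7, b = 0, maximum P = 63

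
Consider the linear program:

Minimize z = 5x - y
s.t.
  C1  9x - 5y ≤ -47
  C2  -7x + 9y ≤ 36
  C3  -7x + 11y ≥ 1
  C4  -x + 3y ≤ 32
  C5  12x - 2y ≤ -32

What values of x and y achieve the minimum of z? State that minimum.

The optimum lies where -7x + 9y = 36 and -7x + 11y = 1.
Solving simultaneously gives x = -387/14, y = -35/2.

x = -387/14, y = -35/2, minimum z = -845/7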